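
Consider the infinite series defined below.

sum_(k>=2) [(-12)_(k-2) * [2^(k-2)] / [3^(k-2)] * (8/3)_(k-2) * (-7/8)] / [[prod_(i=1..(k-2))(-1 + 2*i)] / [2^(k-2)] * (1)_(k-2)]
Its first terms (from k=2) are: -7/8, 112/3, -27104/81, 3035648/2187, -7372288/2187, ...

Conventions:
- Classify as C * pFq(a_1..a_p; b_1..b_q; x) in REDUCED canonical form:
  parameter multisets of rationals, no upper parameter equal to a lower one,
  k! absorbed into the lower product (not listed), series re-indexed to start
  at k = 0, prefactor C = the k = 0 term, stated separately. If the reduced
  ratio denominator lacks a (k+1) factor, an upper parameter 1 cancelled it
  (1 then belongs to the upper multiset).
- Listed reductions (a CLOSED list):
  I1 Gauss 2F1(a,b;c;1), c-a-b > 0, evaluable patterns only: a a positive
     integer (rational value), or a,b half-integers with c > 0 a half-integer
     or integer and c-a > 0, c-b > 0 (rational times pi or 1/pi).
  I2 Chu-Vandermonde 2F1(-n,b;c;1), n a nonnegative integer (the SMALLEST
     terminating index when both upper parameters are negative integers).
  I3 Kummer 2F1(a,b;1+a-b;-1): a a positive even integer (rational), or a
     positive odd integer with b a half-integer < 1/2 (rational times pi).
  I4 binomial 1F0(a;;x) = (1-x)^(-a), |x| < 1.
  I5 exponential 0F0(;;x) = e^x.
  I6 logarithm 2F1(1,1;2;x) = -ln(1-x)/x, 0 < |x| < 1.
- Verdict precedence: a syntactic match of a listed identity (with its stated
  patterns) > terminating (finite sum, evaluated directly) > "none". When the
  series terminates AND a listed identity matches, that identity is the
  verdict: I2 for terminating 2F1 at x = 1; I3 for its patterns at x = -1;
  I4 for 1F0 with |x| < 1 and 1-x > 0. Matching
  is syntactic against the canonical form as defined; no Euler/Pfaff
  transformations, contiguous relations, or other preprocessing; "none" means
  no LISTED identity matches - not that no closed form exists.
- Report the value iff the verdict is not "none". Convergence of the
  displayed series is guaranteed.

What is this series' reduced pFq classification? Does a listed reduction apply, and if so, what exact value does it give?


Prefactor -7/8, argument 2/3: 2F1 with upper {-12, 8/3} over lower {1/2}. Verdict: terminating - upper -12 stops the sum at k = 12; the 13 terms are added exactly. Hence: 51124368057889/10431817359462216.

Key step: t_0 = -7/8 here, and the lower odd product (C = -7/8) is 2^k (1/2)_k.
Adjacent-term ratio: r(k) = (2/3) * (k-12) (k+8/3) / [(k+1/2) (k+1)] ; factor over Q: parameters, x = (2/3), and C = -7/8.


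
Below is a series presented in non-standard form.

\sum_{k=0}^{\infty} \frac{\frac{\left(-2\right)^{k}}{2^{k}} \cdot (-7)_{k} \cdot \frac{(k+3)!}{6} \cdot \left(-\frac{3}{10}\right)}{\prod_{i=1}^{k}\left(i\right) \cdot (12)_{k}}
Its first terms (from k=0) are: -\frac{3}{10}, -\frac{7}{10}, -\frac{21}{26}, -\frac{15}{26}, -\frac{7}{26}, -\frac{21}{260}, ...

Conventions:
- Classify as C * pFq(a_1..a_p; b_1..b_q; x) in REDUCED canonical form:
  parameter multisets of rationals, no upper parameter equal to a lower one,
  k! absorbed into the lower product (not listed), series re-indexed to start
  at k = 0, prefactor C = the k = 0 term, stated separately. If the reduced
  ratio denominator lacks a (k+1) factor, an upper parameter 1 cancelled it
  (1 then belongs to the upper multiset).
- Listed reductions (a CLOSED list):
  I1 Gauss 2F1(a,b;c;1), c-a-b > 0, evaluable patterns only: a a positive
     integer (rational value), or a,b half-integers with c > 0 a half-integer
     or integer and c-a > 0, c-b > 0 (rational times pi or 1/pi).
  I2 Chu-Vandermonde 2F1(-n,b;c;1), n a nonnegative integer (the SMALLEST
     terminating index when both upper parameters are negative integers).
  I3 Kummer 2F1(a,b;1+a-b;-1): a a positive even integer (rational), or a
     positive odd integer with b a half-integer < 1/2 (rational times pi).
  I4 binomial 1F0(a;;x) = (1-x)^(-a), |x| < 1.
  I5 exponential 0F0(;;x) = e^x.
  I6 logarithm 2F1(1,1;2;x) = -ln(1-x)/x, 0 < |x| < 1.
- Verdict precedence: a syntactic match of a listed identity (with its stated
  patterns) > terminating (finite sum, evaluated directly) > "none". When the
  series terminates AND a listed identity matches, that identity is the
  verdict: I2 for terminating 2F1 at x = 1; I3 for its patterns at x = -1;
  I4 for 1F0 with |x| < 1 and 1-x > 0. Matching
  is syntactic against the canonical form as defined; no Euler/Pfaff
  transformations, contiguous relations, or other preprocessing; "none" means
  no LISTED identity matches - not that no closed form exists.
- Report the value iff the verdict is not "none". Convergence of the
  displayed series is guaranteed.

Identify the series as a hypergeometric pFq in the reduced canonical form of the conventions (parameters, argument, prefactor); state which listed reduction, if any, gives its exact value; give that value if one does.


The series (x = -1) is 2F1: upper {-7, 4}, lower {12}, prefactor -\frac{3}{10}. Verdict (x = -1): Kummer (I3) applies (x = -1; c = 12 equals 1+a-b for upper {-7, 4}: listed pattern). Its exact value is -\frac{11}{4}.

Key observation: t_0 = -\frac{3}{10} here, and the factorial ratio (prefactor -3/10) (k+a-1)!/(a-1)! is a rising factorial (a)_k.
Step ratio: r(k) = -1 * (k-7) (k+4) / [(k+12) (k+1)] - rational in k. x = -1; t_0 = -\frac{3}{10}; negate the roots.


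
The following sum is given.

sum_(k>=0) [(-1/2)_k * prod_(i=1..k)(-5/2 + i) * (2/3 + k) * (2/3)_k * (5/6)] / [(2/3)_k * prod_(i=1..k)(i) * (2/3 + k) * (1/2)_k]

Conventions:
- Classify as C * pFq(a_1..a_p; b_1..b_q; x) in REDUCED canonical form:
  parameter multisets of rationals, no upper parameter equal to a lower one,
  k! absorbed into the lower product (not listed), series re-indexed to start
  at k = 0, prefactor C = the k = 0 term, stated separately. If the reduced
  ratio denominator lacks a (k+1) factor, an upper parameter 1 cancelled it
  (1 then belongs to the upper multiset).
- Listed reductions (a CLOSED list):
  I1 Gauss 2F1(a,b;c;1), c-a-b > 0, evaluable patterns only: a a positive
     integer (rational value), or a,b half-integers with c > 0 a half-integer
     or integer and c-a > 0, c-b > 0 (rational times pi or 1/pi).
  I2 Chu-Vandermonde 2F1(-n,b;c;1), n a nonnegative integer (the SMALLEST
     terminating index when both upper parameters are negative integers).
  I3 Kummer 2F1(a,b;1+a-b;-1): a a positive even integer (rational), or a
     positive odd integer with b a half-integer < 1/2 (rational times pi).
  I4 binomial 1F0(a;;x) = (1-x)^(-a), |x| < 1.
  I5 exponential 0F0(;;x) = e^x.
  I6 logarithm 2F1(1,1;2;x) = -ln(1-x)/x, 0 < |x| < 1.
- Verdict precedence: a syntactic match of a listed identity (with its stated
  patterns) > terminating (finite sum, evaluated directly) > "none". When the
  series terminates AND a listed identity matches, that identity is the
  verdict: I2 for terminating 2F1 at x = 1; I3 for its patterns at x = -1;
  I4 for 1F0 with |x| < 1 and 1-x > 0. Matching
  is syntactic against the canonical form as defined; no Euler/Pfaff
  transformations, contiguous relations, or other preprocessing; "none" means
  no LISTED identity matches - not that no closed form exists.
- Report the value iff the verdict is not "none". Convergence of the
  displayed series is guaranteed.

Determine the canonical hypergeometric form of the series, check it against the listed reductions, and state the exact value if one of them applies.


The series (x = 1) is 2F1: upper {-3/2, -1/2}, lower {1/2}, prefactor 5/6. Verdict: Gauss (I1, half-integer pattern) matches (x = 1; upper {-3/2, -1/2} half-integers, c = 1/2 in the evaluable pattern). Value: (5/8) * pi.

Key observation: t_0 = 5/6 here, and the running product (C = 5/6) telescopes to a rising factorial.
Ratio: r(k) = 1 * (k-3/2) (k-1/2) / [(k+1/2) (k+1)] ; factor over Q: parameters, x = 1, and C = 5/6.


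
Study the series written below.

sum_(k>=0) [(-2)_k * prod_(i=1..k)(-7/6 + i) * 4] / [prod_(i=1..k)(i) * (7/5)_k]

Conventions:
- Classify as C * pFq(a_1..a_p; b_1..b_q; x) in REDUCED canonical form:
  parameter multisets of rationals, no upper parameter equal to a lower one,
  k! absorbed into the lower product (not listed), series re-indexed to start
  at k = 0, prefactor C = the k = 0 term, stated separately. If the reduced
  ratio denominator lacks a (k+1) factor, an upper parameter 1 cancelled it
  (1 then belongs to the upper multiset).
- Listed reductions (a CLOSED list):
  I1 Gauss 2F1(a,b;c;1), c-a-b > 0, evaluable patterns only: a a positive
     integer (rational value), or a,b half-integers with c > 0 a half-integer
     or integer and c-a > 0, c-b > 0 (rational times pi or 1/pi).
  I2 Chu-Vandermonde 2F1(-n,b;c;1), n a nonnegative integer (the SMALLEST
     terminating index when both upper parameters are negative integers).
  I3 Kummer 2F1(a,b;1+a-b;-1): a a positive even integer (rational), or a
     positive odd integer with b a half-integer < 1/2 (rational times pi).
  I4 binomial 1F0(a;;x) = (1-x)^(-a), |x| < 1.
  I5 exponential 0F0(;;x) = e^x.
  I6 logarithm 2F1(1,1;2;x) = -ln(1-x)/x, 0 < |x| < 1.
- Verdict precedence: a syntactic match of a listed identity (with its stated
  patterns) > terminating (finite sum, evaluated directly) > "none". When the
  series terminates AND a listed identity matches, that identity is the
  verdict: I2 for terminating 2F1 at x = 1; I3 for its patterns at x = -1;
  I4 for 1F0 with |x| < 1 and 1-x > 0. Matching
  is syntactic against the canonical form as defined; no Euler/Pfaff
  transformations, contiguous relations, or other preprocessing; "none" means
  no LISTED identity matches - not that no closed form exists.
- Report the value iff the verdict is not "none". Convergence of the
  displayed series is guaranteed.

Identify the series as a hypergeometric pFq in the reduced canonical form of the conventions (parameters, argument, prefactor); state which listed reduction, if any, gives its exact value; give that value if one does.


Classification (C = 4): 2F1 with upper {-2, -1/6}, lower {7/5}, argument x = 1. Verdict at x = 1: Chu-Vandermonde (I2) matches (terminating 2F1 at x = 1 with n = 2, b = -1/6, c = 7/5). Sum: 517/108.

First insight: with t_0 = 4, the running product (prefactor 4) telescopes to a rising factorial.
Term ratio: r(k) = 1 * (k-2) (k-1/6) / [(k+7/5) (k+1)] - rational in k. x = 1; t_0 = 4; negate the roots.


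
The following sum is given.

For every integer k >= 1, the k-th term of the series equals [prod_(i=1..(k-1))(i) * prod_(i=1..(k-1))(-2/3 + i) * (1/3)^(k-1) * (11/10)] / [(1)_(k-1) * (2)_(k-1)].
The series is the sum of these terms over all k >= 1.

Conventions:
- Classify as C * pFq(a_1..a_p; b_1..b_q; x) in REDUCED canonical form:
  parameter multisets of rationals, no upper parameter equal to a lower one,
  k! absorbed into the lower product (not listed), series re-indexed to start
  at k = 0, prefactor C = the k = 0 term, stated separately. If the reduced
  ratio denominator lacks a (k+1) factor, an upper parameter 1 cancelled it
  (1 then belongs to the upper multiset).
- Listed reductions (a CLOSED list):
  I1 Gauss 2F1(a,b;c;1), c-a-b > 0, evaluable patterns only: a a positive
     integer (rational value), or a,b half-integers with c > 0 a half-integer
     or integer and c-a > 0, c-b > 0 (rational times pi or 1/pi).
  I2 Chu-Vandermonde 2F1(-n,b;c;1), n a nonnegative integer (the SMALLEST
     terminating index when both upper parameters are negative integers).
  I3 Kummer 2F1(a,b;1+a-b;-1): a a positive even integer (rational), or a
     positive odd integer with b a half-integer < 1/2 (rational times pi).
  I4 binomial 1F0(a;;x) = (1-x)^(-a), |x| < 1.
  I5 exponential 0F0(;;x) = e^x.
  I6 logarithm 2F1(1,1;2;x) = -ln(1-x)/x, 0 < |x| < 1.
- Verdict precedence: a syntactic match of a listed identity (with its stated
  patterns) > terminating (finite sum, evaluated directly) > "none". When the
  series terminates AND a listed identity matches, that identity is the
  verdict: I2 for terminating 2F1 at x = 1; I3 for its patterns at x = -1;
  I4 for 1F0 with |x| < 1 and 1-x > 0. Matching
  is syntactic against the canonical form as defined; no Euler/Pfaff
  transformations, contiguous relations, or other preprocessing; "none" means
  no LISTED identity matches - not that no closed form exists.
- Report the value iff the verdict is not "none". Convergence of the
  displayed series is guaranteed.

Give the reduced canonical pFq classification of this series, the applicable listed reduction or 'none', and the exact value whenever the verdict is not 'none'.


With C = 11/10: the canonical form is 2F1(1/3, 1; 2; 1/3). Verdict: none (x = 1/3): each listed identity misses the multisets {1/3, 1} ; {2}.

Key observation: t_0 = 11/10 here, and (1)_k (C = 11/10) is k! itself.
Term ratio: r(k) = (1/3) * (k+1/3) (k+1) / [(k+2) (k+1)] - poly over poly, x = (1/3) from leading terms; C = 11/10 at k = 0.


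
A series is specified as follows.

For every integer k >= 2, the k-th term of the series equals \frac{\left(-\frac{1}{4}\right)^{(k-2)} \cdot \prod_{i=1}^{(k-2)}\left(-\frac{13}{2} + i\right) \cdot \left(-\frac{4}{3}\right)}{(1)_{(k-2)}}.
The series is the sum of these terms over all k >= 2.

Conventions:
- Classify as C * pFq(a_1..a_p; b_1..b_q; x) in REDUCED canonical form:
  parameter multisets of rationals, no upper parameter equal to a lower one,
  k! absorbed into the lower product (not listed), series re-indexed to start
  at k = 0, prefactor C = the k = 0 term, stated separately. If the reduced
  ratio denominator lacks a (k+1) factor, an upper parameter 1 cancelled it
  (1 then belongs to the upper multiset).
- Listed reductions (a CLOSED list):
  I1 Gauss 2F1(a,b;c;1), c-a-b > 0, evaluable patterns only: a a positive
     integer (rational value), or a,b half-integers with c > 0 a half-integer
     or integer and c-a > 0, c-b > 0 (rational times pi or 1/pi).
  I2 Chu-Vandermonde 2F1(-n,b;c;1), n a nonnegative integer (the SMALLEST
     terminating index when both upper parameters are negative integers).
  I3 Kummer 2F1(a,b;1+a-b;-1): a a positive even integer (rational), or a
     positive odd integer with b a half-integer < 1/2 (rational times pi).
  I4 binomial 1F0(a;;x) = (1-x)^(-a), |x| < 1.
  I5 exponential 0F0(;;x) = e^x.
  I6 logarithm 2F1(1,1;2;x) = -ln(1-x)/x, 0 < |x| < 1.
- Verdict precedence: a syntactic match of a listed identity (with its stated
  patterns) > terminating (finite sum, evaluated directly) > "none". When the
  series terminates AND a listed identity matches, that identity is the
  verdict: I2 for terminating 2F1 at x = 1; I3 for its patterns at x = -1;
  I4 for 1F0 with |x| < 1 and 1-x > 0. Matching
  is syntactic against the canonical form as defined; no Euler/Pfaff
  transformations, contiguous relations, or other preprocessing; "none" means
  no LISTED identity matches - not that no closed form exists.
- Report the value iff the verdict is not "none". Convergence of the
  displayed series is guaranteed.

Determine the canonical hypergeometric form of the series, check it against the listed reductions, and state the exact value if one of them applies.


First insight: with t_0 = -\frac{4}{3}, (1)_k (C = -4/3) is k! itself.
Ratio: r(k) = -\frac{1}{4} * (k-\frac{11}{2}) / [(k+1)] - rational in k. x = -\frac{1}{4}; t_0 = -\frac{4}{3}; negate the roots.

Prefactor -\frac{4}{3}, argument -\frac{1}{4}: 1F0 with upper {-\frac{11}{2}} over lower {-}. Verdict: this is binomial (I4) (the 1F0 binomial series: exponent 11/2, x = -\frac{1}{4}). Its exact value is \left(-\frac{4}{3}\right) \cdot \left(\frac{5}{4}\right)^{\frac{11}{2}}.


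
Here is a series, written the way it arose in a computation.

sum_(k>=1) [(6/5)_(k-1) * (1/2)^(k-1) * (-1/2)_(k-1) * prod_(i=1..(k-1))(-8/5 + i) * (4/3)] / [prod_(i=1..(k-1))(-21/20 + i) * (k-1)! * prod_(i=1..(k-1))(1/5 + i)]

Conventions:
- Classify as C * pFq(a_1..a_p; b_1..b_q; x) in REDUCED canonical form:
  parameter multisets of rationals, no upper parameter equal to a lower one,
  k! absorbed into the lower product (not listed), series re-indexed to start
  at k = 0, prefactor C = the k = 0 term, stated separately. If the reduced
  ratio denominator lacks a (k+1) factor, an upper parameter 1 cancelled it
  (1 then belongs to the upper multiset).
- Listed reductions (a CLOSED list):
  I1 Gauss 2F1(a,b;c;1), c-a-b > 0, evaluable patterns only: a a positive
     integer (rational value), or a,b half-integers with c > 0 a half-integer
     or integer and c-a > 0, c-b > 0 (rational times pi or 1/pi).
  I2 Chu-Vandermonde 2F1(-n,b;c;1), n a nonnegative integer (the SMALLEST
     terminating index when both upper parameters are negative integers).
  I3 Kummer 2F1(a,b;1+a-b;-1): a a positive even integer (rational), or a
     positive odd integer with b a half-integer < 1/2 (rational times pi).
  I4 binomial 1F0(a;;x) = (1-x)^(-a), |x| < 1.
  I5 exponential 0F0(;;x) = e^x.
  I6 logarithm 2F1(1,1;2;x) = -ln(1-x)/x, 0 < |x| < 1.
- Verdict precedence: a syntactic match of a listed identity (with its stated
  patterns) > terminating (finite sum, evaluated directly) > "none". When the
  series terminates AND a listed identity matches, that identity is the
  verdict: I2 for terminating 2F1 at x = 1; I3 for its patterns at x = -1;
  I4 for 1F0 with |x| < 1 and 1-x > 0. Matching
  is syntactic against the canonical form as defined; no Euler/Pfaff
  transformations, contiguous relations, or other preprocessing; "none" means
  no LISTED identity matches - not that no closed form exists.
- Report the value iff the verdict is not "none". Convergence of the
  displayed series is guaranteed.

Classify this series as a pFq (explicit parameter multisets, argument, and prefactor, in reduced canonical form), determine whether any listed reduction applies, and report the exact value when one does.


Canonical form: C = 4/3 times 2F1 with upper {-3/5, -1/2}, lower {-1/20}, x = 1/2. Verdict: none (x = 1/2): each listed identity misses the multisets {-3/5, -1/2} ; {-1/20}.

Key step: t_0 = 4/3 here, and the lower running product (C = 4/3) is a rising factorial.
Step ratio: r(k) = (1/2) * (k-3/5) (k-1/2) / [(k-1/20) (k+1)] - rational; roots negated = parameters, x = (1/2), C = 4/3.


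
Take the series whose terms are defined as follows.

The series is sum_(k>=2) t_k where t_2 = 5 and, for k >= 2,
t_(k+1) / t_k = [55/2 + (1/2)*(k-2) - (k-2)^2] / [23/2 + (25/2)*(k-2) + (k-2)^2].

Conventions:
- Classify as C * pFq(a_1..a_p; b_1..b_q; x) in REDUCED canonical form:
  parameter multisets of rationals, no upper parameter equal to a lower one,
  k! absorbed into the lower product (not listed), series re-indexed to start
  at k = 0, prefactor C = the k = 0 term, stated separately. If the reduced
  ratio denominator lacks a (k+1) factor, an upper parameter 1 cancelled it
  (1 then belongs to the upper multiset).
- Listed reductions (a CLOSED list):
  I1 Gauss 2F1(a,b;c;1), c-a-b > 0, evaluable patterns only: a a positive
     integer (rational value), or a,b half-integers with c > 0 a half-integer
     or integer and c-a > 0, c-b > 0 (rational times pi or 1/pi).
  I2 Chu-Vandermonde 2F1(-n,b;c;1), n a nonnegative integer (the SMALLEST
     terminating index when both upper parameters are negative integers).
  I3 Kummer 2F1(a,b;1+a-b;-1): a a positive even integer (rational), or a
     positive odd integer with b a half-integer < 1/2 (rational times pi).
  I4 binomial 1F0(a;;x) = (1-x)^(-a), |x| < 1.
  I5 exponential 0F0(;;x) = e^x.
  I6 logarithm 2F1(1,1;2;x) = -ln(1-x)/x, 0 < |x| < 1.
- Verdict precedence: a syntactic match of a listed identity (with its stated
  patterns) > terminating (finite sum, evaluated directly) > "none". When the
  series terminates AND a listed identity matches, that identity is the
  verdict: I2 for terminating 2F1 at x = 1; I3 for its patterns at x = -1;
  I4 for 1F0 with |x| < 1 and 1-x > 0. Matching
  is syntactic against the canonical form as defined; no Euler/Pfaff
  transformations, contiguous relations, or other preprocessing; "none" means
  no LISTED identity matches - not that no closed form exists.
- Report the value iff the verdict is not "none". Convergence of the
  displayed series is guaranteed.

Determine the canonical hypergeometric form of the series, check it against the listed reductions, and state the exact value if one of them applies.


With C = 5: the canonical form is 2F1(-11/2, 5; 23/2; -1). Verdict: the Kummer evaluation I3 applies (x = -1; c = 23/2 equals 1+a-b for upper {-11/2, 5}: listed pattern). Sum: (218243025/16777216) * pi.

Key step: t_0 being 5, factor the ratio over Q (prefactor 5): negated roots = parameters.
Adjacent-term ratio: r(k) = (-1) * (k-11/2) (k+5) / [(k+23/2) (k+1)] - poly over poly, x = (-1) from leading terms; C = 5 at k = 0.


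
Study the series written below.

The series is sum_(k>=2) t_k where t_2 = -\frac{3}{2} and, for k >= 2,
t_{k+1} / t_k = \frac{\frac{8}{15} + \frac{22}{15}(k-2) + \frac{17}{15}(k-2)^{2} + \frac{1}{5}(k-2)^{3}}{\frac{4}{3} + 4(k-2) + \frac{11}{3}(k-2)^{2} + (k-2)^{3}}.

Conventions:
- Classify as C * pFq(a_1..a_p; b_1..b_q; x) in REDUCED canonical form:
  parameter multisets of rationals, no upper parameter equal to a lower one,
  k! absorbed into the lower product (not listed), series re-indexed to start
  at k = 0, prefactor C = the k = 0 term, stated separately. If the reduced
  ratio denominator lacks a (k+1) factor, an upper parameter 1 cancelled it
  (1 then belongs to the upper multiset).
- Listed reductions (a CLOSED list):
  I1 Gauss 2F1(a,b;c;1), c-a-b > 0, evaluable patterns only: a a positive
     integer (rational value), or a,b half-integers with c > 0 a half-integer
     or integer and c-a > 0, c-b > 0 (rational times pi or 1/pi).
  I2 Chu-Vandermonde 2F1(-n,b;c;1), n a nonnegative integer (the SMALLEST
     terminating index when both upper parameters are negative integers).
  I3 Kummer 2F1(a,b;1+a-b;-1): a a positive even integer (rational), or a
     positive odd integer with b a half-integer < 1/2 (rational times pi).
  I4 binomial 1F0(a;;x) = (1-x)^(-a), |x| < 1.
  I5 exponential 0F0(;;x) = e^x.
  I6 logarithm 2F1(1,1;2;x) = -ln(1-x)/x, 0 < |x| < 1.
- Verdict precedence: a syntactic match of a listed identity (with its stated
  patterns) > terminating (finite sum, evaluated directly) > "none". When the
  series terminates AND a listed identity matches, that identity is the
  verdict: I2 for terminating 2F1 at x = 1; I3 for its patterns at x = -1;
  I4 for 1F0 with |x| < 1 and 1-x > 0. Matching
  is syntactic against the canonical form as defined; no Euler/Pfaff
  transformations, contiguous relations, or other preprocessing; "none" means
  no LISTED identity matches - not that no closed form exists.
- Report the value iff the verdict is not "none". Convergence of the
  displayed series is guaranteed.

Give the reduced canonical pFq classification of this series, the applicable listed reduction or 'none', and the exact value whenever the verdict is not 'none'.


Reduced: x = \frac{1}{5}, 2F1, upper = {1, 4}, lower = {2}, C = -\frac{3}{2}. Verdict: none here - no I1-I6 shape fits x = \frac{1}{5} with lower {2}.

The tell: t_0 = -\frac{3}{2} here, and cancel k + 2/3 from the displayed ratio first; then C = -3/2, x = 1/5.
Step ratio: r(k) = \frac{1}{5} * (k+1) (k+4) / [(k+2) (k+1)] - poly over poly, x = \frac{1}{5} from leading terms; C = -\frac{3}{2} at k = 0.


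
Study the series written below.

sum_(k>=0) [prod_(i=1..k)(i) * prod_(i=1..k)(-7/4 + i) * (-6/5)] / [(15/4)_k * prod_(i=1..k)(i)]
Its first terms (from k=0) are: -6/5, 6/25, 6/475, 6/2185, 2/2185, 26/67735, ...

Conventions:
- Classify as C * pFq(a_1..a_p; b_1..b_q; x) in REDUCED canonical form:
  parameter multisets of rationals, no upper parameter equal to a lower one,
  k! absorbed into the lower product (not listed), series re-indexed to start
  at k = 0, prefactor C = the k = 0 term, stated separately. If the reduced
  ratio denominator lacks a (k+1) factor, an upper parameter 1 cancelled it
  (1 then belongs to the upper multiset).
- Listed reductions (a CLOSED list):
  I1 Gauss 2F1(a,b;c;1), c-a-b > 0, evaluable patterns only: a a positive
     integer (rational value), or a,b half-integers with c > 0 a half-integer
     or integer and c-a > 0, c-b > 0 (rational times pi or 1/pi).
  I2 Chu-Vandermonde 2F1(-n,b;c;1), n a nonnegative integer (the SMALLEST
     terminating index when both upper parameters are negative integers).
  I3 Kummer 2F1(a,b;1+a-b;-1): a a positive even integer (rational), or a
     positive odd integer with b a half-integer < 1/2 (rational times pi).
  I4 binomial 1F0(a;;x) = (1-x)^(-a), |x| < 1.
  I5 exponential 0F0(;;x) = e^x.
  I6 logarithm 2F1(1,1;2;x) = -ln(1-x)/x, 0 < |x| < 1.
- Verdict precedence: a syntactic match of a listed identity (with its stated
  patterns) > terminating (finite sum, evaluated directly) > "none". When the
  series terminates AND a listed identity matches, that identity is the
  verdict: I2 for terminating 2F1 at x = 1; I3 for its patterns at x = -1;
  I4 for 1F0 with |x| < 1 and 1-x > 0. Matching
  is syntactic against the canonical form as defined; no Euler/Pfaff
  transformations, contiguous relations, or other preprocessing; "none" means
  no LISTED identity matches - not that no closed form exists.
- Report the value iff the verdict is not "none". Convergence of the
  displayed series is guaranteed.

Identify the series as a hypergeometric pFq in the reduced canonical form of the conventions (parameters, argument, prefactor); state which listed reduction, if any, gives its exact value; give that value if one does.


The series (x = 1) is 2F1: upper {-3/4, 1}, lower {15/4}, prefactor -6/5. Verdict: Gauss (I1, integer-parameter pattern) fires (x = 1: the Gamma ratio telescopes since c-a-b = 7/2 > 0 and a = 1 in Z>0). Value: -33/35.

First insight: t_0 being -6/5, the running product (C = -6/5) telescopes to a rising factorial.
Term ratio: r(k) = 1 * (k-3/4) (k+1) / [(k+15/4) (k+1)] ; factor over Q: parameters, x = 1, and C = -6/5.


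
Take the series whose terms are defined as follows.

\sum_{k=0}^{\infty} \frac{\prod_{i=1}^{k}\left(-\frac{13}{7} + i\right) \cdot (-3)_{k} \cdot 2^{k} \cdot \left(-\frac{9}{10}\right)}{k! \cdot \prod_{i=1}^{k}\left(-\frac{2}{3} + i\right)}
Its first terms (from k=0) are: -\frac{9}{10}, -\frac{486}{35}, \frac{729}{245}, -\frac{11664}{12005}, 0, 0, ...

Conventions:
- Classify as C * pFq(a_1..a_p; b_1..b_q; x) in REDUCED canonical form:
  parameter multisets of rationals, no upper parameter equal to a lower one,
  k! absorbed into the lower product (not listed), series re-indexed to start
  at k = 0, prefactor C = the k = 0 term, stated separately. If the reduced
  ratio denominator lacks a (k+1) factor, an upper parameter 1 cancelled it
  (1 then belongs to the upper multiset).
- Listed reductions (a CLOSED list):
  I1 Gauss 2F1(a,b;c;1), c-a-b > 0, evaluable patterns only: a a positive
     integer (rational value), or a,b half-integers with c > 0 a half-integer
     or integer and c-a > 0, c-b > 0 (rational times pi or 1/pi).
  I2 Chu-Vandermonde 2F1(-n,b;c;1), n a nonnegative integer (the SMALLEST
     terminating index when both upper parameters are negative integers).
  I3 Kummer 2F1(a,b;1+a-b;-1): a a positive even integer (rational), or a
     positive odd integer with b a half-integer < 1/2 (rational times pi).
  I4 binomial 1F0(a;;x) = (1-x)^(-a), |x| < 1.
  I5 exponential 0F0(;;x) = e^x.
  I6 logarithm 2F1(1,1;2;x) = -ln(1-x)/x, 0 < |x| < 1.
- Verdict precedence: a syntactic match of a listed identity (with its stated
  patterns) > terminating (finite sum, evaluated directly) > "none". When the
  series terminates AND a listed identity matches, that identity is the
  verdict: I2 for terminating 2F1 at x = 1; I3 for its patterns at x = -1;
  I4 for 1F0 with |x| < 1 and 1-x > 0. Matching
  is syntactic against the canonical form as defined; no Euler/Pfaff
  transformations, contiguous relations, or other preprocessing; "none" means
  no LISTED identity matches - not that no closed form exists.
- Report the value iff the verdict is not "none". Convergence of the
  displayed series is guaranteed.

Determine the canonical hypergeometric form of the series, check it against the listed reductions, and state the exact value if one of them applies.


Canonical form: C = -\frac{9}{10} times 2F1 with upper {-3, -\frac{6}{7}}, lower {\frac{1}{3}}, x = 2. Verdict: terminating - upper -3 stops the sum at k = 3; the 4 terms are added exactly. Sum: -\frac{306891}{24010}.

Key step: from the first term -\frac{9}{10}: the lower running product (prefactor -9/10) is a rising factorial.
Consecutive-term ratio: r(k) = 2 * (k-3) (k-\frac{6}{7}) / [(k+\frac{1}{3}) (k+1)] - rational; roots negated = parameters, x = 2, C = -\frac{9}{10}.


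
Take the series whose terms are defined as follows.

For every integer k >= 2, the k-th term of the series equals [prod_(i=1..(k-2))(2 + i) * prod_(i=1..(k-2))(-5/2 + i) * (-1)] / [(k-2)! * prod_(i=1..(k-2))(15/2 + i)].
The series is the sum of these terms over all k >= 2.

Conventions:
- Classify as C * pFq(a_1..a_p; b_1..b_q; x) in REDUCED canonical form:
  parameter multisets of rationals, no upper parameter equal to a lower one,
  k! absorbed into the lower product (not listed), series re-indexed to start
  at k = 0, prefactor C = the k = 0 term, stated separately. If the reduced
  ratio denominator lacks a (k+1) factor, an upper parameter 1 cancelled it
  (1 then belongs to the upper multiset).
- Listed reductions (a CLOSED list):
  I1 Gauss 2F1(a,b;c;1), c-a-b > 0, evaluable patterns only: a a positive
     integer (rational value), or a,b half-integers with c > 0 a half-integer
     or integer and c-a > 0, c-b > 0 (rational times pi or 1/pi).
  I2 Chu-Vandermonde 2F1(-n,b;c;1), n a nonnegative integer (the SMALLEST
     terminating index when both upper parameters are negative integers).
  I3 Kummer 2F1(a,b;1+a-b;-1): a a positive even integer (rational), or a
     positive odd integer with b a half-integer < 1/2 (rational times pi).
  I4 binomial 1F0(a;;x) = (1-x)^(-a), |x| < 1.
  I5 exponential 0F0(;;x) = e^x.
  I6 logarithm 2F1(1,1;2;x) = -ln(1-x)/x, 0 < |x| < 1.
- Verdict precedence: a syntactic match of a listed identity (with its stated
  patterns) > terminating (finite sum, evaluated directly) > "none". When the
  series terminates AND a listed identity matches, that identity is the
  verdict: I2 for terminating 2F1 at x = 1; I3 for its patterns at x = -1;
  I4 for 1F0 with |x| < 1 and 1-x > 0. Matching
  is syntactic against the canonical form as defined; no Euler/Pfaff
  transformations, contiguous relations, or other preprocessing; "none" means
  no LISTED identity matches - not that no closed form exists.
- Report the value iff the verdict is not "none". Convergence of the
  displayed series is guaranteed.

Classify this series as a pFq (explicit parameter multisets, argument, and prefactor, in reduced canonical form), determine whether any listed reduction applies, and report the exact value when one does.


With C = -1: the canonical form is 2F1(-3/2, 3; 17/2; 1). Verdict (x = 1): Gauss (I1, integer-parameter pattern) applies (x = 1: the Gamma ratio telescopes since c-a-b = 7 > 0 and a = 3 in Z>0). Hence: -715/1344.

Structural cue: x = 1 and the running product (C = -1, x = 1) telescopes to a rising factorial.
Ratio: r(k) = 1 * (k-3/2) (k+3) / [(k+17/2) (k+1)] - poly over poly, x = 1 from leading terms; C = -1 at k = 0.


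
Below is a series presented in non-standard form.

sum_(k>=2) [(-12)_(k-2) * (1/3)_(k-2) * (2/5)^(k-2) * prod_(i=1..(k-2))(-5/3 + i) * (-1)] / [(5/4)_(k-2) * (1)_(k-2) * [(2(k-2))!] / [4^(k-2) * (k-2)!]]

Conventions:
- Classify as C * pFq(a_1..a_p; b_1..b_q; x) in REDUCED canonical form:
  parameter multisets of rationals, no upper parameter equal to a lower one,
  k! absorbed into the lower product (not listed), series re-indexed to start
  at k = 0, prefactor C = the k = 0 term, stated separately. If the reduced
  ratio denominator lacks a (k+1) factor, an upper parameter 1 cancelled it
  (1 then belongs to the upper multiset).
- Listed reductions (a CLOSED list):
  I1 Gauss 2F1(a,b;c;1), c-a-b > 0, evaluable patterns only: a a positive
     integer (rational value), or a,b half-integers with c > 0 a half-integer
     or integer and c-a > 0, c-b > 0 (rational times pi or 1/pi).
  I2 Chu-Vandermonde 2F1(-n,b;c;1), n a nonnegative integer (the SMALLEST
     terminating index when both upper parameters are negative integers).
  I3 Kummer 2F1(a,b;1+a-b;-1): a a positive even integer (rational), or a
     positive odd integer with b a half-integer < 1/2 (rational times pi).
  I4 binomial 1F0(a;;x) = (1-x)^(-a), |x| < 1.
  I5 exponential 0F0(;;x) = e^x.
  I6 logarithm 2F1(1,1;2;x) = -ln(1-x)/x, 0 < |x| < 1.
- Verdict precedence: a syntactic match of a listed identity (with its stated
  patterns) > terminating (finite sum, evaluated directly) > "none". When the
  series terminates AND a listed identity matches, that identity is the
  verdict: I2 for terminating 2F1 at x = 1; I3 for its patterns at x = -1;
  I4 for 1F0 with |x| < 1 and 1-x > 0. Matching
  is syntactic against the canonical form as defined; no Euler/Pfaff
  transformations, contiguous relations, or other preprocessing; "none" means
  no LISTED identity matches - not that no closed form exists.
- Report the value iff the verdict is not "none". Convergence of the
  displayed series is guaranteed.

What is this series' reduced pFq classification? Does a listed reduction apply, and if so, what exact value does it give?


Key step: from the first term -1: (1)_k (C = -1) is k! itself.
Step ratio: r(k) = (2/5) * (k-12) (k-2/3) (k+1/3) / [(k+1/2) (k+5/4) (k+1)] - rational in k, leading ratio (2/5); with t_0 = -1, classification follows.

Canonical form: C = -1 times 3F2 with upper {-12, -2/3, 1/3}, lower {1/2, 5/4}, x = 2/5. Verdict: terminating - the sum ends at index 12 because -12 is a negative integer; exact evaluation follows. Value: -773838650675010410279750808044493559/325038359203359980567704767333984375.


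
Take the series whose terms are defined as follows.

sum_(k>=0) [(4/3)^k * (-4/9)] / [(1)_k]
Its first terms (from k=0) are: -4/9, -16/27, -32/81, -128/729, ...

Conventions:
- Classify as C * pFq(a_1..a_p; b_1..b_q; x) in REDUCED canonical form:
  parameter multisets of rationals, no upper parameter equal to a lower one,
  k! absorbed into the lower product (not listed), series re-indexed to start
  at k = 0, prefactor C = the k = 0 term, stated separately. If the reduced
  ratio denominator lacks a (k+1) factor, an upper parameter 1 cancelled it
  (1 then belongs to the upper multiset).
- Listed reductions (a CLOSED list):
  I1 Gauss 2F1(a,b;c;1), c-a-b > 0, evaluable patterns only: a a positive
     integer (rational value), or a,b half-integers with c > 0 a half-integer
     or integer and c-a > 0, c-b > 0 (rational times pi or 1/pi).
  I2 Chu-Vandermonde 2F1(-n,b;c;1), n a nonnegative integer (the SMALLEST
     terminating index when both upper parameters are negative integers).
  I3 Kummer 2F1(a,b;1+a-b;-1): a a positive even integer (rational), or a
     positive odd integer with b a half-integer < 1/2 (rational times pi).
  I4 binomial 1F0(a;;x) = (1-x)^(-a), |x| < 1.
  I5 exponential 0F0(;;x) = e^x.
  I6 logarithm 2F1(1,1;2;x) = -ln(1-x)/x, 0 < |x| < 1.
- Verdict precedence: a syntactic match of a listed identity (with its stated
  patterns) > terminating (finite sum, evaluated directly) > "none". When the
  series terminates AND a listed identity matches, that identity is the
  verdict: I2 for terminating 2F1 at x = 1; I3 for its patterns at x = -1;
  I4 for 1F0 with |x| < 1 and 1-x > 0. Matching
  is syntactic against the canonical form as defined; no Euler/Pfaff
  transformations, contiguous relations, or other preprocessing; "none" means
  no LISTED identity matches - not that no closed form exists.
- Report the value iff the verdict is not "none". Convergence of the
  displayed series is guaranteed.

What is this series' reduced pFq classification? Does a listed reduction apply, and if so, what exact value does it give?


Reduced: x = 4/3, 0F0, upper = {-}, lower = {-}, C = -4/9. Verdict: exponential (I5) applies (the 0F0 exponential series at x = 4/3). Sum: (-4/9) * e^(4/3).

First insight: from the first term -4/9: (1)_k (prefactor -4/9) is k! itself.
Step ratio: r(k) = (4/3) * 1 / [(k+1)] - poly over poly, x = (4/3) from leading terms; C = -4/9 at k = 0.


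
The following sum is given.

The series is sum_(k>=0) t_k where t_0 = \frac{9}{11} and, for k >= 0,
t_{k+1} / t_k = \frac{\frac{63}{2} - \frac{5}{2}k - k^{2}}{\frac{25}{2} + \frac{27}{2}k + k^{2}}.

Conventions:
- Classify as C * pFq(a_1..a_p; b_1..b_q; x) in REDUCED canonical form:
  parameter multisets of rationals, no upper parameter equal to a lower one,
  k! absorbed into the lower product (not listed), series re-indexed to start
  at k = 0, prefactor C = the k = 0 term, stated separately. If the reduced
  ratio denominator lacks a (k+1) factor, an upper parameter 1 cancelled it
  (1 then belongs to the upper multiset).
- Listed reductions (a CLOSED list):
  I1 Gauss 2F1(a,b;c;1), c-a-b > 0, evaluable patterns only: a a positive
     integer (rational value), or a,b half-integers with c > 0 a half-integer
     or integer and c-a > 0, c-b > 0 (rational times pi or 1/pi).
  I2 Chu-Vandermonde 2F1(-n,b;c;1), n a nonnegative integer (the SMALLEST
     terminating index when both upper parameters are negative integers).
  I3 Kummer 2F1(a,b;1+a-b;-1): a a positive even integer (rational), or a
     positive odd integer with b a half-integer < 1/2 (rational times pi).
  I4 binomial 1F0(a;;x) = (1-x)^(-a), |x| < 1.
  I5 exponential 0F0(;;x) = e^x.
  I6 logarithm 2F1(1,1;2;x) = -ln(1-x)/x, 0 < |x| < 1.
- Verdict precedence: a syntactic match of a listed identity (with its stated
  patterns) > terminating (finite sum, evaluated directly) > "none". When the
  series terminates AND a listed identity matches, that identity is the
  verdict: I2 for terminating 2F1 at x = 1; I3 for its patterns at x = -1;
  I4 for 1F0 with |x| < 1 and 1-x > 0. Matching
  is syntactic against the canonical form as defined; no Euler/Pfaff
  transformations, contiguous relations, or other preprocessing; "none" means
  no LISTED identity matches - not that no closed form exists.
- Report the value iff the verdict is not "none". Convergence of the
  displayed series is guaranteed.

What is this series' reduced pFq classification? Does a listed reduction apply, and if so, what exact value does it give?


The series (x = -1) is 2F1: upper {-\frac{9}{2}, 7}, lower {\frac{25}{2}}, prefactor \frac{9}{11}. Verdict (x = -1): the Kummer evaluation I3 applies (x = -1; c = \frac{25}{2} equals 1+a-b for upper {-\frac{9}{2}, 7}: listed pattern). Its exact value is \frac{273795795}{134217728} \cdot \pi.

Key observation: t_0 being \frac{9}{11}, roots of the ratio polynomials (C = 9/11, x = -1) are the negated parameters.
Adjacent-term ratio: r(k) = -1 * (k-\frac{9}{2}) (k+7) / [(k+\frac{25}{2}) (k+1)] - poly over poly, x = -1 from leading terms; C = \frac{9}{11} at k = 0.


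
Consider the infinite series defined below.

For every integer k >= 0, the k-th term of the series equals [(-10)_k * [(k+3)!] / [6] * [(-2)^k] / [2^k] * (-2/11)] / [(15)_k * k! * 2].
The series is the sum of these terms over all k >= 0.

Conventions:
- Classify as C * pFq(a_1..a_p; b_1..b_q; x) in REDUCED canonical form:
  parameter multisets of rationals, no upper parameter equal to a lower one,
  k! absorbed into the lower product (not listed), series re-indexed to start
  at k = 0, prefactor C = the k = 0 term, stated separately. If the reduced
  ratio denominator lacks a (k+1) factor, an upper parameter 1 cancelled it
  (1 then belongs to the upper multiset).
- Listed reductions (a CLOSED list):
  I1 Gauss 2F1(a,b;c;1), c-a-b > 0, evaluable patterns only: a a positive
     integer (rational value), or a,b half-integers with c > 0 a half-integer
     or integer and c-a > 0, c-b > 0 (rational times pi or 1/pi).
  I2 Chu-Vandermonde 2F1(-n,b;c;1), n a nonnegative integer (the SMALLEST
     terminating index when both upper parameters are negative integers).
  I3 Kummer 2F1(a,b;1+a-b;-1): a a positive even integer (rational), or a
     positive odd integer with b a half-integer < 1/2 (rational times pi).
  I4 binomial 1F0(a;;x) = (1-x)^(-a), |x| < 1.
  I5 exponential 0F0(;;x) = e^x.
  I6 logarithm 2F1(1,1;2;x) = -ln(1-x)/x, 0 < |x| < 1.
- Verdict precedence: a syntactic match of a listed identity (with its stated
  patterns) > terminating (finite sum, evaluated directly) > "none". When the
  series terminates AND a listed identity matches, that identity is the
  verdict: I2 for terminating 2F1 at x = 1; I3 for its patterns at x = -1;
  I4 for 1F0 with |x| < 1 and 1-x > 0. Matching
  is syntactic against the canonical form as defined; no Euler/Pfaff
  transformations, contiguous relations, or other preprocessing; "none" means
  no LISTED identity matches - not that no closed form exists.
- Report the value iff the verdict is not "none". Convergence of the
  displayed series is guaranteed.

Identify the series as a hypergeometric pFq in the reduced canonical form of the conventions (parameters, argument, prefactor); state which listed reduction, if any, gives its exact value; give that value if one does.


Prefactor -1/11, argument -1: 2F1 with upper {-10, 4} over lower {15}. Verdict: the Kummer evaluation I3 applies (x = -1; c = 15 equals 1+a-b for upper {-10, 4}: listed pattern). Hence: -91/66.

First insight: with t_0 = -1/11, the factorial ratio (prefactor -1/11) (k+a-1)!/(a-1)! is a rising factorial (a)_k.
Ratio: r(k) = (-1) * (k-10) (k+4) / [(k+15) (k+1)] - rational; roots negated = parameters, x = (-1), C = -1/11.
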